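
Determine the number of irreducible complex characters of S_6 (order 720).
11

Solution. The number of irreducible complex representations of a finite group equals its number of conjugacy classes. Conjugacy classes in S_6 correspond to cycle types, i.e. partitions of 6; there are p(6) = 11 of them, so S_6 (order 720) has exactly 11 irreducible complex representations.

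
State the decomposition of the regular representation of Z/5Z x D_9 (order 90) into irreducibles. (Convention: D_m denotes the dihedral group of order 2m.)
Each irreducible V_i of dimension d_i appears with multiplicity d_i, i.e. rho_reg = (direct sum over all irreducibles V_i) d_i V_i. The irreducible dimensions for Z/5Z x D_9 are 1, 1, 1, 1, 1, 1, 1, 1, 1, 1, 2, 2, 2, 2, 2, 2, 2, 2, 2, 2, 2, 2, 2, 2, 2, 2, 2, 2, 2, 2: 10 irreducibles of dimension 1, each with multiplicity 1; 20 irreducibles of dimension 2, each with multiplicity 2. Total dimension 10*1*1 + 20*2*2 = 90 = |G|.

Details: General theorem: in the regular representation of a finite group G, each irreducible appears with multiplicity equal to its dimension. Check: dim(rho_reg) = sum d_i^2 = 1 + 1 + 1 + 1 + 1 + 1 + 1 + 1 + 1 + 1 + 4 + 4 + 4 + 4 + 4 + 4 + 4 + 4 + 4 + 4 + 4 + 4 + 4 + 4 + 4 + 4 + 4 + 4 + 4 + 4 = 90 = |G|.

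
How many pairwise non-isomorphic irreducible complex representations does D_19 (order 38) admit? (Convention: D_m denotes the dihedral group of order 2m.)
11

Derivation: The number of irreducible complex representations of a finite group equals its number of conjugacy classes. D_19 has 11 conjugacy classes ((n+3)/2 for n odd), so D_19 (order 38) has exactly 11 irreducible complex representations.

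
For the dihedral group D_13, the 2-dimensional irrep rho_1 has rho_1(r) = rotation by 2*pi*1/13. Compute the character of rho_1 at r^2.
chi_{rho_1}(r^2) = 2*cos(2*pi*1*2/13) = 2*cos(4*pi/13)

Details: rho_1(r^2) is rotation by angle 2*pi*1*2/13, whose trace is 2*cos(2*pi*1*2/13) = 2*cos(4*pi/13).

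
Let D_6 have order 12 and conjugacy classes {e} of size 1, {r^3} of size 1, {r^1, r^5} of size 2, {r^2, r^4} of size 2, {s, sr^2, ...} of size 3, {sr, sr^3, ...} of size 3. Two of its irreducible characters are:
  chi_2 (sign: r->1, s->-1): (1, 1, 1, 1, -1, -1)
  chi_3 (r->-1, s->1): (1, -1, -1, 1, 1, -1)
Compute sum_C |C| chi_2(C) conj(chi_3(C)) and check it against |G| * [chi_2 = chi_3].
Sum = 0; so <chi_2, chi_3> = 0 (distinct irreducibles are orthogonal).

Argument: Compute term by term over conjugacy classes (|C| * chi_2(C) * conj(chi_3(C))):
  1*(1)*conj(1) + 1*(1)*conj(-1) + 2*(1)*conj(-1) + 2*(1)*conj(1) + 3*(-1)*conj(1) + 3*(-1)*conj(-1)
  = (1) + (-1) + (-2) + (2) + (-3) + (3)
  = 0.
Dividing by |G| = 12 gives 0/12 = 0, matching the row-orthogonality relation <chi_2, chi_3> = [chi_2 = chi_3].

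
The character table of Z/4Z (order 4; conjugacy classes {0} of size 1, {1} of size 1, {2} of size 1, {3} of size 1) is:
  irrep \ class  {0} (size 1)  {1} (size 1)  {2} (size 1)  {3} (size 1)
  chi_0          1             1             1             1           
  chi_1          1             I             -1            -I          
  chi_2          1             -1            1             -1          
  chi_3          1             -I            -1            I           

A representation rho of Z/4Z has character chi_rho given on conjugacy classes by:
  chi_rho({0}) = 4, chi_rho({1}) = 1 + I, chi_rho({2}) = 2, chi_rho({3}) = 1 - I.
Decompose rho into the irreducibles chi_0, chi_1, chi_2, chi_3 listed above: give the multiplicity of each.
Multiplicities: chi_0: 2, chi_1: 1, chi_2: 1, chi_3: 0.

Argument: Use <chi_rho, chi> = (1/|G|) sum_C |C| * chi_rho(C) * conj(chi(C)) with |G| = 4 for each irreducible chi in the table:
  <chi_rho, chi_0> = (1/4)[1*(4)*conj(1) + 1*(1 + I)*conj(1) + 1*(2)*conj(1) + 1*(1 - I)*conj(1)]
      = (1/4)[(4) + (1 + I) + (2) + (1 - I)] = 8/4 = 2
  <chi_rho, chi_1> = (1/4)[1*(4)*conj(1) + 1*(1 + I)*conj(I) + 1*(2)*conj(-1) + 1*(1 - I)*conj(-I)]
      = (1/4)[(4) + (1 - I) + (-2) + (1 + I)] = 4/4 = 1
  <chi_rho, chi_2> = (1/4)[1*(4)*conj(1) + 1*(1 + I)*conj(-1) + 1*(2)*conj(1) + 1*(1 - I)*conj(-1)]
      = (1/4)[(4) + (-1 - I) + (2) + (-1 + I)] = 4/4 = 1
  <chi_rho, chi_3> = (1/4)[1*(4)*conj(1) + 1*(1 + I)*conj(-I) + 1*(2)*conj(-1) + 1*(1 - I)*conj(I)]
      = (1/4)[(4) + (-1 + I) + (-2) + (-1 - I)] = 0/4 = 0
(Exp terms are combined using exp(i*s)*conj(exp(i*t)) = exp(i*(s-t)), and sums of them are collapsed using the identity that for every m > 1 the m distinct m-th roots of unity sum to 0, e.g. 1 + exp(2*I*pi/3) + exp(-2*I*pi/3) = 0.)
Dimension check: dim(rho) = sum (mult * dim) = 2*1 + 1*1 + 1*1 + 0*1 = 4 = chi_rho(e) = 4.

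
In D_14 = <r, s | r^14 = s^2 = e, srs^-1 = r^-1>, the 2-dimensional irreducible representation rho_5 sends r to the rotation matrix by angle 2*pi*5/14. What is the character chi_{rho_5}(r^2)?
chi_{rho_5}(r^2) = 2*cos(2*pi*5*2/14) = -2*cos(3*pi/7)

Justification: rho_5(r^2) is rotation by angle 2*pi*5*2/14, whose trace is 2*cos(2*pi*5*2/14) = -2*cos(3*pi/7).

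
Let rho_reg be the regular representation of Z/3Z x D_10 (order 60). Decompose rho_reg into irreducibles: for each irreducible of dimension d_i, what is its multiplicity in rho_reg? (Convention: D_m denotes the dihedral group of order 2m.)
Each irreducible V_i of dimension d_i appears with multiplicity d_i, i.e. rho_reg = (direct sum over all irreducibles V_i) d_i V_i. The irreducible dimensions for Z/3Z x D_10 are 1, 1, 1, 1, 1, 1, 1, 1, 1, 1, 1, 1, 2, 2, 2, 2, 2, 2, 2, 2, 2, 2, 2, 2: 12 irreducibles of dimension 1, each with multiplicity 1; 12 irreducibles of dimension 2, each with multiplicity 2. Total dimension 12*1*1 + 12*2*2 = 60 = |G|.

Explanation: General theorem: in the regular representation of a finite group G, each irreducible appears with multiplicity equal to its dimension. Check: dim(rho_reg) = sum d_i^2 = 1 + 1 + 1 + 1 + 1 + 1 + 1 + 1 + 1 + 1 + 1 + 1 + 4 + 4 + 4 + 4 + 4 + 4 + 4 + 4 + 4 + 4 + 4 + 4 = 60 = |G|.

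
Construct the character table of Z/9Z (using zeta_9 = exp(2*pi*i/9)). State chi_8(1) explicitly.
Character table of Z/9Z (irreps indexed chi_0,...,chi_8 with chi_k(m) = zeta_9^(k*m), zeta_9 = exp(2*pi*i/9)):
  irrep \ class  {0} (size 1)  {1} (size 1)    {2} (size 1)    {3} (size 1)    {4} (size 1)    {5} (size 1)    {6} (size 1)    {7} (size 1)    {8} (size 1)  
  chi_0          1             1               1               1               1               1               1               1               1             
  chi_1          1             exp(2*I*pi/9)   exp(4*I*pi/9)   exp(2*I*pi/3)   exp(8*I*pi/9)   exp(-8*I*pi/9)  exp(-2*I*pi/3)  exp(-4*I*pi/9)  exp(-2*I*pi/9)
  chi_2          1             exp(4*I*pi/9)   exp(8*I*pi/9)   exp(-2*I*pi/3)  exp(-2*I*pi/9)  exp(2*I*pi/9)   exp(2*I*pi/3)   exp(-8*I*pi/9)  exp(-4*I*pi/9)
  chi_3          1             exp(2*I*pi/3)   exp(-2*I*pi/3)  1               exp(2*I*pi/3)   exp(-2*I*pi/3)  1               exp(2*I*pi/3)   exp(-2*I*pi/3)
  chi_4          1             exp(8*I*pi/9)   exp(-2*I*pi/9)  exp(2*I*pi/3)   exp(-4*I*pi/9)  exp(4*I*pi/9)   exp(-2*I*pi/3)  exp(2*I*pi/9)   exp(-8*I*pi/9)
  chi_5          1             exp(-8*I*pi/9)  exp(2*I*pi/9)   exp(-2*I*pi/3)  exp(4*I*pi/9)   exp(-4*I*pi/9)  exp(2*I*pi/3)   exp(-2*I*pi/9)  exp(8*I*pi/9) 
  chi_6          1             exp(-2*I*pi/3)  exp(2*I*pi/3)   1               exp(-2*I*pi/3)  exp(2*I*pi/3)   1               exp(-2*I*pi/3)  exp(2*I*pi/3) 
  chi_7          1             exp(-4*I*pi/9)  exp(-8*I*pi/9)  exp(2*I*pi/3)   exp(2*I*pi/9)   exp(-2*I*pi/9)  exp(-2*I*pi/3)  exp(8*I*pi/9)   exp(4*I*pi/9) 
  chi_8          1             exp(-2*I*pi/9)  exp(-4*I*pi/9)  exp(-2*I*pi/3)  exp(-8*I*pi/9)  exp(8*I*pi/9)   exp(2*I*pi/3)   exp(4*I*pi/9)   exp(2*I*pi/9) 

Spot check: chi_8(1) = zeta_9^(8*1) = zeta_9^8 = exp(-2*I*pi/9).

Justification: Z/9Z is abelian, so all 9 irreducible complex representations are 1-dimensional. They are given by chi_k(m) = zeta_9^(k*m) for k = 0,...,8. Row orthogonality: sum_m chi_k(m) conj(chi_l(m)) = 9 * [k = l].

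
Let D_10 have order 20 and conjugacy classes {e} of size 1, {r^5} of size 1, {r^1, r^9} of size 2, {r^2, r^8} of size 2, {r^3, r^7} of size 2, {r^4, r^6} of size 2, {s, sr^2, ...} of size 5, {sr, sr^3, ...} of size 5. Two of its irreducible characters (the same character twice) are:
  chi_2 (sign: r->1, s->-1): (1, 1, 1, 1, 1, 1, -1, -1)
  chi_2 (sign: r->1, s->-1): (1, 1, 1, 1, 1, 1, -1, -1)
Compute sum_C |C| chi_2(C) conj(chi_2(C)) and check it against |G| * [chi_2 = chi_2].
Sum = 20 = |G| = 20; so <chi_2, chi_2> = 1 (norm-1 confirms irreducibility).

Solution. Compute term by term over conjugacy classes (|C| * chi_2(C) * conj(chi_2(C))):
  1*(1)*conj(1) + 1*(1)*conj(1) + 2*(1)*conj(1) + 2*(1)*conj(1) + 2*(1)*conj(1) + 2*(1)*conj(1) + 5*(-1)*conj(-1) + 5*(-1)*conj(-1)
  = (1) + (1) + (2) + (2) + (2) + (2) + (5) + (5)
  = 20.
Dividing by |G| = 20 gives 20/20 = 1, matching the row-orthogonality relation <chi_2, chi_2> = [chi_2 = chi_2].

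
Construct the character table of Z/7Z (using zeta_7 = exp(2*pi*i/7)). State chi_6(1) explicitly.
Character table of Z/7Z (irreps indexed chi_0,...,chi_6 with chi_k(m) = zeta_7^(k*m), zeta_7 = exp(2*pi*i/7)):
  irrep \ class  {0} (size 1)  {1} (size 1)    {2} (size 1)    {3} (size 1)    {4} (size 1)    {5} (size 1)    {6} (size 1)  
  chi_0          1             1               1               1               1               1               1             
  chi_1          1             exp(2*I*pi/7)   exp(4*I*pi/7)   exp(6*I*pi/7)   exp(-6*I*pi/7)  exp(-4*I*pi/7)  exp(-2*I*pi/7)
  chi_2          1             exp(4*I*pi/7)   exp(-6*I*pi/7)  exp(-2*I*pi/7)  exp(2*I*pi/7)   exp(6*I*pi/7)   exp(-4*I*pi/7)
  chi_3          1             exp(6*I*pi/7)   exp(-2*I*pi/7)  exp(4*I*pi/7)   exp(-4*I*pi/7)  exp(2*I*pi/7)   exp(-6*I*pi/7)
  chi_4          1             exp(-6*I*pi/7)  exp(2*I*pi/7)   exp(-4*I*pi/7)  exp(4*I*pi/7)   exp(-2*I*pi/7)  exp(6*I*pi/7) 
  chi_5          1             exp(-4*I*pi/7)  exp(6*I*pi/7)   exp(2*I*pi/7)   exp(-2*I*pi/7)  exp(-6*I*pi/7)  exp(4*I*pi/7) 
  chi_6          1             exp(-2*I*pi/7)  exp(-4*I*pi/7)  exp(-6*I*pi/7)  exp(6*I*pi/7)   exp(4*I*pi/7)   exp(2*I*pi/7) 

Spot check: chi_6(1) = zeta_7^(6*1) = zeta_7^6 = exp(-2*I*pi/7).

Z/7Z is abelian, so all 7 irreducible complex representations are 1-dimensional. They are given by chi_k(m) = zeta_7^(k*m) for k = 0,...,6. Row orthogonality: sum_m chi_k(m) conj(chi_l(m)) = 7 * [k = l].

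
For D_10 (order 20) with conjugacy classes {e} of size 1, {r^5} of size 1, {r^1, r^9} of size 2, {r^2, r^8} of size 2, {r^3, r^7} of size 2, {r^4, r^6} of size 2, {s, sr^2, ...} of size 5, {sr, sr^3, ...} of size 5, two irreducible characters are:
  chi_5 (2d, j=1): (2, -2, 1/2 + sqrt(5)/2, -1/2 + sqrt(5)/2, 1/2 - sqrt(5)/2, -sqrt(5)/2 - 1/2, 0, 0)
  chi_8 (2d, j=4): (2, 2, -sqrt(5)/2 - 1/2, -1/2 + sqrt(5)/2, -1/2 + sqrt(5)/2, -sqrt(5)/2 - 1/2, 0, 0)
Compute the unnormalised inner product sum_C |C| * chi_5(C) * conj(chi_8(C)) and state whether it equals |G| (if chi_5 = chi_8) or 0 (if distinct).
Sum = 0; so <chi_5, chi_8> = 0 (distinct irreducibles are orthogonal).

Why: Compute term by term over conjugacy classes (|C| * chi_5(C) * conj(chi_8(C))):
  1*(2)*conj(2) + 1*(-2)*conj(2) + 2*(1/2 + sqrt(5)/2)*conj(-sqrt(5)/2 - 1/2) + 2*(-1/2 + sqrt(5)/2)*conj(-1/2 + sqrt(5)/2) + 2*(1/2 - sqrt(5)/2)*conj(-1/2 + sqrt(5)/2) + 2*(-sqrt(5)/2 - 1/2)*conj(-sqrt(5)/2 - 1/2) + 5*(0)*conj(0) + 5*(0)*conj(0)
  = (4) + (-4) + (-3 - sqrt(5)) + (3 - sqrt(5)) + (-3 + sqrt(5)) + (sqrt(5) + 3) + (0) + (0)
  = 0.
Dividing by |G| = 20 gives 0/20 = 0, matching the row-orthogonality relation <chi_5, chi_8> = [chi_5 = chi_8].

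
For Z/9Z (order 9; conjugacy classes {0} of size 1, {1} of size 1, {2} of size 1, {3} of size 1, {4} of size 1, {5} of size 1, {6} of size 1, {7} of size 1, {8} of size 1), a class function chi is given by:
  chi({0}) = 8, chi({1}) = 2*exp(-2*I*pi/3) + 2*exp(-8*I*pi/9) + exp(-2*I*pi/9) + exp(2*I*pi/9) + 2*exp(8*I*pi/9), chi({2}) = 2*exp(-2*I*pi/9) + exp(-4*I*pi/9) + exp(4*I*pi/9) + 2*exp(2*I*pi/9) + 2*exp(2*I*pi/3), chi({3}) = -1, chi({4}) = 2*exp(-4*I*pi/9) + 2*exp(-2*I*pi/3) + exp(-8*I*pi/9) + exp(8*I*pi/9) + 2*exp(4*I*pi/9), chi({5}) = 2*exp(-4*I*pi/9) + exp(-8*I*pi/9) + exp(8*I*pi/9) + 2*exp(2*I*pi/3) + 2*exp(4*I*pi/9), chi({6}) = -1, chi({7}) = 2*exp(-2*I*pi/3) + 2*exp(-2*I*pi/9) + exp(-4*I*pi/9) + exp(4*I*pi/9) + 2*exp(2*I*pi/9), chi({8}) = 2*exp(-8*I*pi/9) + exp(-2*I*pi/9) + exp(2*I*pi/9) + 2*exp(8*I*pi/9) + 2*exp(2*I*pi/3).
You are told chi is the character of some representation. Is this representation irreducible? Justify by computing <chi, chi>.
Not irreducible (reducible): <chi, chi> = 14 > 1.

Derivation: <chi, chi> = (1/|G|) sum_C |C| * |chi(C)|^2 = (1/9)[1*|8|^2 + 1*|2*exp(-2*I*pi/3) + 2*exp(-8*I*pi/9) + exp(-2*I*pi/9) + exp(2*I*pi/9) + 2*exp(8*I*pi/9)|^2 + 1*|2*exp(-2*I*pi/9) + exp(-4*I*pi/9) + exp(4*I*pi/9) + 2*exp(2*I*pi/9) + 2*exp(2*I*pi/3)|^2 + 1*|-1|^2 + 1*|2*exp(-4*I*pi/9) + 2*exp(-2*I*pi/3) + exp(-8*I*pi/9) + exp(8*I*pi/9) + 2*exp(4*I*pi/9)|^2 + 1*|2*exp(-4*I*pi/9) + exp(-8*I*pi/9) + exp(8*I*pi/9) + 2*exp(2*I*pi/3) + 2*exp(4*I*pi/9)|^2 + 1*|-1|^2 + 1*|2*exp(-2*I*pi/3) + 2*exp(-2*I*pi/9) + exp(-4*I*pi/9) + exp(4*I*pi/9) + 2*exp(2*I*pi/9)|^2 + 1*|2*exp(-8*I*pi/9) + exp(-2*I*pi/9) + exp(2*I*pi/9) + 2*exp(8*I*pi/9) + 2*exp(2*I*pi/3)|^2]
  = (1/9)[(64) + (14 + 7*exp(-4*I*pi/9) + 8*exp(-2*I*pi/9) + 4*exp(-2*I*pi/3) + 6*exp(-8*I*pi/9) + 6*exp(8*I*pi/9) + 4*exp(2*I*pi/3) + 8*exp(2*I*pi/9) + 7*exp(4*I*pi/9)) + (14 + 8*exp(-4*I*pi/9) + 6*exp(-2*I*pi/9) + 4*exp(-2*I*pi/3) + 7*exp(-8*I*pi/9) + 7*exp(8*I*pi/9) + 4*exp(2*I*pi/3) + 6*exp(2*I*pi/9) + 8*exp(4*I*pi/9)) + (1) + (14 + 6*exp(-4*I*pi/9) + 7*exp(-2*I*pi/9) + 4*exp(-2*I*pi/3) + 8*exp(-8*I*pi/9) + 8*exp(8*I*pi/9) + 4*exp(2*I*pi/3) + 7*exp(2*I*pi/9) + 6*exp(4*I*pi/9)) + (14 + 6*exp(-4*I*pi/9) + 7*exp(-2*I*pi/9) + 4*exp(-2*I*pi/3) + 8*exp(-8*I*pi/9) + 8*exp(8*I*pi/9) + 4*exp(2*I*pi/3) + 7*exp(2*I*pi/9) + 6*exp(4*I*pi/9)) + (1) + (14 + 8*exp(-4*I*pi/9) + 6*exp(-2*I*pi/9) + 4*exp(-2*I*pi/3) + 7*exp(-8*I*pi/9) + 7*exp(8*I*pi/9) + 4*exp(2*I*pi/3) + 6*exp(2*I*pi/9) + 8*exp(4*I*pi/9)) + (14 + 7*exp(-4*I*pi/9) + 8*exp(-2*I*pi/9) + 4*exp(-2*I*pi/3) + 6*exp(-8*I*pi/9) + 6*exp(8*I*pi/9) + 4*exp(2*I*pi/3) + 8*exp(2*I*pi/9) + 7*exp(4*I*pi/9))] = 126/9 = 14.
(Exp terms are combined using exp(i*s)*conj(exp(i*t)) = exp(i*(s-t)), and sums of them are collapsed using the identity that for every m > 1 the m distinct m-th roots of unity sum to 0, e.g. 1 + exp(2*I*pi/3) + exp(-2*I*pi/3) = 0.)
A character is irreducible iff <chi, chi> = 1, so this representation is reducible.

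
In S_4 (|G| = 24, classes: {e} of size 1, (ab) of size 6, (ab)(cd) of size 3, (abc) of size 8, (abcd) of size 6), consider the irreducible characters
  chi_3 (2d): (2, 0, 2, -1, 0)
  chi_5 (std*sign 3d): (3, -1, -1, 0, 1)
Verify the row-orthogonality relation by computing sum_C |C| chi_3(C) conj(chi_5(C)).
Sum = 0; so <chi_3, chi_5> = 0 (distinct irreducibles are orthogonal).

Derivation: Compute term by term over conjugacy classes (|C| * chi_3(C) * conj(chi_5(C))):
  1*(2)*conj(3) + 6*(0)*conj(-1) + 3*(2)*conj(-1) + 8*(-1)*conj(0) + 6*(0)*conj(1)
  = (6) + (0) + (-6) + (0) + (0)
  = 0.
Dividing by |G| = 24 gives 0/24 = 0, matching the row-orthogonality relation <chi_3, chi_5> = [chi_3 = chi_5].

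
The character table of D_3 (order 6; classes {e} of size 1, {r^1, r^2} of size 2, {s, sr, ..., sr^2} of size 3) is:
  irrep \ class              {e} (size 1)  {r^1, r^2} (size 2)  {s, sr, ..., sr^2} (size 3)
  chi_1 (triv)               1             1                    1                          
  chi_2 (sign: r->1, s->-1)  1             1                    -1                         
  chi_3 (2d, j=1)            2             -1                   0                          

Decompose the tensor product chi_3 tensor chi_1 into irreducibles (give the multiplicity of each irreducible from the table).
chi_3 tensor chi_1 = chi_3 (all other irreducibles have multiplicity 0).

Solution. The character of a tensor product is the pointwise product (chi_3 * chi_1)(C) = chi_3(C) * chi_1(C):
  {e}: (2)*(1), {r^1, r^2}: (-1)*(1), {s, sr, ..., sr^2}: (0)*(1)
so (chi_3 * chi_1) takes values
  {e} -> 2, {r^1, r^2} -> -1, {s, sr, ..., sr^2} -> 0.
Now take the inner product of this character with each irreducible chi from the table, <chi_3*chi_1, chi> = (1/6) sum_C |C| (chi_3*chi_1)(C) conj(chi(C)):
  <chi_3*chi_1, chi_1> = (1/6)[1*(2)*conj(1) + 2*(-1)*conj(1) + 3*(0)*conj(1)]
      = (1/6)[(2) + (-2) + (0)] = 0/6 = 0
  <chi_3*chi_1, chi_2> = (1/6)[1*(2)*conj(1) + 2*(-1)*conj(1) + 3*(0)*conj(-1)]
      = (1/6)[(2) + (-2) + (0)] = 0/6 = 0
  <chi_3*chi_1, chi_3> = (1/6)[1*(2)*conj(2) + 2*(-1)*conj(-1) + 3*(0)*conj(0)]
      = (1/6)[(4) + (2) + (0)] = 6/6 = 1
Hence the multiplicities are chi_3: 1. Dimension check: dim(chi_3)*dim(chi_1) = 2*1 = 2 and sum (mult * dim) = 1*2 = 2.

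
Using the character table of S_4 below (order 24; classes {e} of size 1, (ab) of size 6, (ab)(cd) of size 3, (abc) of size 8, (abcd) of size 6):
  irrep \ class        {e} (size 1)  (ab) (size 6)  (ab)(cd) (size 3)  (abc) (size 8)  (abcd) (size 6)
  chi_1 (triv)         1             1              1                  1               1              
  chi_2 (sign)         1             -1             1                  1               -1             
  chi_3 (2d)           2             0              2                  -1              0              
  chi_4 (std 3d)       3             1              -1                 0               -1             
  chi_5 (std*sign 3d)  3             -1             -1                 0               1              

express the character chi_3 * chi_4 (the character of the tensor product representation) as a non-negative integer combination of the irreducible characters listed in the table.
chi_3 tensor chi_4 = chi_4 + chi_5 (all other irreducibles have multiplicity 0).

Explanation: The character of a tensor product is the pointwise product (chi_3 * chi_4)(C) = chi_3(C) * chi_4(C):
  {e}: (2)*(3), (ab): (0)*(1), (ab)(cd): (2)*(-1), (abc): (-1)*(0), (abcd): (0)*(-1)
so (chi_3 * chi_4) takes values
  {e} -> 6, (ab) -> 0, (ab)(cd) -> -2, (abc) -> 0, (abcd) -> 0.
Now take the inner product of this character with each irreducible chi from the table, <chi_3*chi_4, chi> = (1/24) sum_C |C| (chi_3*chi_4)(C) conj(chi(C)):
  <chi_3*chi_4, chi_1> = (1/24)[1*(6)*conj(1) + 6*(0)*conj(1) + 3*(-2)*conj(1) + 8*(0)*conj(1) + 6*(0)*conj(1)]
      = (1/24)[(6) + (0) + (-6) + (0) + (0)] = 0/24 = 0
  <chi_3*chi_4, chi_2> = (1/24)[1*(6)*conj(1) + 6*(0)*conj(-1) + 3*(-2)*conj(1) + 8*(0)*conj(1) + 6*(0)*conj(-1)]
      = (1/24)[(6) + (0) + (-6) + (0) + (0)] = 0/24 = 0
  <chi_3*chi_4, chi_3> = (1/24)[1*(6)*conj(2) + 6*(0)*conj(0) + 3*(-2)*conj(2) + 8*(0)*conj(-1) + 6*(0)*conj(0)]
      = (1/24)[(12) + (0) + (-12) + (0) + (0)] = 0/24 = 0
  <chi_3*chi_4, chi_4> = (1/24)[1*(6)*conj(3) + 6*(0)*conj(1) + 3*(-2)*conj(-1) + 8*(0)*conj(0) + 6*(0)*conj(-1)]
      = (1/24)[(18) + (0) + (6) + (0) + (0)] = 24/24 = 1
  <chi_3*chi_4, chi_5> = (1/24)[1*(6)*conj(3) + 6*(0)*conj(-1) + 3*(-2)*conj(-1) + 8*(0)*conj(0) + 6*(0)*conj(1)]
      = (1/24)[(18) + (0) + (6) + (0) + (0)] = 24/24 = 1
Hence the multiplicities are chi_4: 1, chi_5: 1. Dimension check: dim(chi_3)*dim(chi_4) = 2*3 = 6 and sum (mult * dim) = 1*3 + 1*3 = 6.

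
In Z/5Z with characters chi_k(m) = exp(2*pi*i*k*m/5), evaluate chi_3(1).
chi_3(1) = zeta_5^3 = exp(-4*I*pi/5)

Working: chi_3(1) = zeta_5^(3*1) = zeta_5^3. Since zeta_5^5 = 1, this equals zeta_5^3 = exp(2*pi*i*3/5) = exp(-4*I*pi/5).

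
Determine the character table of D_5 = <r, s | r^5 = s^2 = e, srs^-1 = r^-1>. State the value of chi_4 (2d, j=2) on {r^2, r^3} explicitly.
Conjugacy classes: {e} of size 1, {r^1, r^4} of size 2, {r^2, r^3} of size 2, {s, sr, ..., sr^4} of size 5.
Character table:
  irrep \ class              {e} (size 1)  {r^1, r^4} (size 2)  {r^2, r^3} (size 2)  {s, sr, ..., sr^4} (size 5)
  chi_1 (triv)               1             1                    1                    1                          
  chi_2 (sign: r->1, s->-1)  1             1                    1                    -1                         
  chi_3 (2d, j=1)            2             -1/2 + sqrt(5)/2     -sqrt(5)/2 - 1/2     0                          
  chi_4 (2d, j=2)            2             -sqrt(5)/2 - 1/2     -1/2 + sqrt(5)/2     0                          

Spot check: chi_4 (2d, j=2) on {r^2, r^3} = -1/2 + sqrt(5)/2.

Reasoning: D_5 has order 2*5 = 10 with 4 conjugacy classes, hence 4 irreducibles. Sum of squared dims 1 + 1 + 4 + 4 = 10 = |G|. Linear characters come from the abelianisation; the 2-dimensional irreps have character r^k -> 2*cos(2*pi*j*k/5), reflections -> 0.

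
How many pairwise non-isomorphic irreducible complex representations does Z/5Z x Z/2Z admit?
10

Reasoning: The number of irreducible complex representations of a finite group equals its number of conjugacy classes. Z/5Z x Z/2Z is abelian of order 10, so every element is its own conjugacy class: 10 classes, so Z/5Z x Z/2Z (order 10) has exactly 10 irreducible complex representations.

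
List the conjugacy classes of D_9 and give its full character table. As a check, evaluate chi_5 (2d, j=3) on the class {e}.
Conjugacy classes: {e} of size 1, {r^1, r^8} of size 2, {r^2, r^7} of size 2, {r^3, r^6} of size 2, {r^4, r^5} of size 2, {s, sr, ..., sr^8} of size 9.
Character table:
  irrep \ class              {e} (size 1)  {r^1, r^8} (size 2)  {r^2, r^7} (size 2)  {r^3, r^6} (size 2)  {r^4, r^5} (size 2)  {s, sr, ..., sr^8} (size 9)
  chi_1 (triv)               1             1                    1                    1                    1                    1                          
  chi_2 (sign: r->1, s->-1)  1             1                    1                    1                    1                    -1                         
  chi_3 (2d, j=1)            2             2*cos(2*pi/9)        2*cos(4*pi/9)        -1                   -2*cos(pi/9)         0                          
  chi_4 (2d, j=2)            2             2*cos(4*pi/9)        -2*cos(pi/9)         -1                   2*cos(2*pi/9)        0                          
  chi_5 (2d, j=3)            2             -1                   -1                   2                    -1                   0                          
  chi_6 (2d, j=4)            2             -2*cos(pi/9)         2*cos(2*pi/9)        -1                   2*cos(4*pi/9)        0                          

Spot check: chi_5 (2d, j=3) on {e} = 2.

Derivation: D_9 has order 2*9 = 18 with 6 conjugacy classes, hence 6 irreducibles. Sum of squared dims 1 + 1 + 4 + 4 + 4 + 4 = 18 = |G|. Linear characters come from the abelianisation; the 2-dimensional irreps have character r^k -> 2*cos(2*pi*j*k/9), reflections -> 0.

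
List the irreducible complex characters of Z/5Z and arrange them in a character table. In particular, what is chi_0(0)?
Character table of Z/5Z (irreps indexed chi_0,...,chi_4 with chi_k(m) = zeta_5^(k*m), zeta_5 = exp(2*pi*i/5)):
  irrep \ class  {0} (size 1)  {1} (size 1)    {2} (size 1)    {3} (size 1)    {4} (size 1)  
  chi_0          1             1               1               1               1             
  chi_1          1             exp(2*I*pi/5)   exp(4*I*pi/5)   exp(-4*I*pi/5)  exp(-2*I*pi/5)
  chi_2          1             exp(4*I*pi/5)   exp(-2*I*pi/5)  exp(2*I*pi/5)   exp(-4*I*pi/5)
  chi_3          1             exp(-4*I*pi/5)  exp(2*I*pi/5)   exp(-2*I*pi/5)  exp(4*I*pi/5) 
  chi_4          1             exp(-2*I*pi/5)  exp(-4*I*pi/5)  exp(4*I*pi/5)   exp(2*I*pi/5) 

Spot check: chi_0(0) = zeta_5^(0*0) = zeta_5^0 = 1.

Details: Z/5Z is abelian, so all 5 irreducible complex representations are 1-dimensional. They are given by chi_k(m) = zeta_5^(k*m) for k = 0,...,4. Row orthogonality: sum_m chi_k(m) conj(chi_l(m)) = 5 * [k = l].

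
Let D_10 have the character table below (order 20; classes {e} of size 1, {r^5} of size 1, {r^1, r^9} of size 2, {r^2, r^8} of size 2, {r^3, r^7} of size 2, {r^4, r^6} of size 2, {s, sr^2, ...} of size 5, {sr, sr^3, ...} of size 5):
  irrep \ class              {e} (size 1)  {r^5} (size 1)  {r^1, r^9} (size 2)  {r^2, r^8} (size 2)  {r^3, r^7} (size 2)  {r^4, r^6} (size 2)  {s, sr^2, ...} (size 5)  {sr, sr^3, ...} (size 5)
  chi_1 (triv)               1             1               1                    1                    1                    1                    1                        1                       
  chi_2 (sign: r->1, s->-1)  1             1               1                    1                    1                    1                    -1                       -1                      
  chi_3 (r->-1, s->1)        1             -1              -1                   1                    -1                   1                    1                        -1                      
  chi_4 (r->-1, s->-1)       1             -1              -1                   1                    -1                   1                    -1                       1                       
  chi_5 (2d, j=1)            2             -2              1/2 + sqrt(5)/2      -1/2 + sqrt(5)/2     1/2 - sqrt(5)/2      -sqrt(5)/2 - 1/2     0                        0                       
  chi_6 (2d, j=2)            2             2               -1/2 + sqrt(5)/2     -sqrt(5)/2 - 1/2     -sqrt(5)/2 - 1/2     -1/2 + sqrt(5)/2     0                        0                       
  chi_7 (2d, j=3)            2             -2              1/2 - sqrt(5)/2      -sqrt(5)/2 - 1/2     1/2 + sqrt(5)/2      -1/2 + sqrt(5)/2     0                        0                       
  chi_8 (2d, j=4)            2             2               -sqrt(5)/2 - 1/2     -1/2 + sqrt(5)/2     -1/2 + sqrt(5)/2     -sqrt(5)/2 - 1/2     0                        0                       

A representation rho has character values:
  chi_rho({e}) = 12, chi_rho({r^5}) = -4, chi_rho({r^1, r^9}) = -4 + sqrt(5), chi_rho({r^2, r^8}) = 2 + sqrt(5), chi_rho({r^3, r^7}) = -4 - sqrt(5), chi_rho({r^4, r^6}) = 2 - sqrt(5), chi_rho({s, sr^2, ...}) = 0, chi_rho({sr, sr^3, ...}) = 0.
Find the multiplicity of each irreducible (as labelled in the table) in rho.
Multiplicities: chi_1: 0, chi_2: 0, chi_3: 2, chi_4: 2, chi_5: 2, chi_6: 1, chi_7: 0, chi_8: 1.

Justification: Use <chi_rho, chi> = (1/|G|) sum_C |C| * chi_rho(C) * conj(chi(C)) with |G| = 20 for each irreducible chi in the table:
  <chi_rho, chi_1> = (1/20)[1*(12)*conj(1) + 1*(-4)*conj(1) + 2*(-4 + sqrt(5))*conj(1) + 2*(2 + sqrt(5))*conj(1) + 2*(-4 - sqrt(5))*conj(1) + 2*(2 - sqrt(5))*conj(1) + 5*(0)*conj(1) + 5*(0)*conj(1)]
      = (1/20)[(12) + (-4) + (-8 + 2*sqrt(5)) + (4 + 2*sqrt(5)) + (-8 - 2*sqrt(5)) + (4 - 2*sqrt(5)) + (0) + (0)] = 0/20 = 0
  <chi_rho, chi_2> = (1/20)[1*(12)*conj(1) + 1*(-4)*conj(1) + 2*(-4 + sqrt(5))*conj(1) + 2*(2 + sqrt(5))*conj(1) + 2*(-4 - sqrt(5))*conj(1) + 2*(2 - sqrt(5))*conj(1) + 5*(0)*conj(-1) + 5*(0)*conj(-1)]
      = (1/20)[(12) + (-4) + (-8 + 2*sqrt(5)) + (4 + 2*sqrt(5)) + (-8 - 2*sqrt(5)) + (4 - 2*sqrt(5)) + (0) + (0)] = 0/20 = 0
  <chi_rho, chi_3> = (1/20)[1*(12)*conj(1) + 1*(-4)*conj(-1) + 2*(-4 + sqrt(5))*conj(-1) + 2*(2 + sqrt(5))*conj(1) + 2*(-4 - sqrt(5))*conj(-1) + 2*(2 - sqrt(5))*conj(1) + 5*(0)*conj(1) + 5*(0)*conj(-1)]
      = (1/20)[(12) + (4) + (8 - 2*sqrt(5)) + (4 + 2*sqrt(5)) + (2*sqrt(5) + 8) + (4 - 2*sqrt(5)) + (0) + (0)] = 40/20 = 2
  <chi_rho, chi_4> = (1/20)[1*(12)*conj(1) + 1*(-4)*conj(-1) + 2*(-4 + sqrt(5))*conj(-1) + 2*(2 + sqrt(5))*conj(1) + 2*(-4 - sqrt(5))*conj(-1) + 2*(2 - sqrt(5))*conj(1) + 5*(0)*conj(-1) + 5*(0)*conj(1)]
      = (1/20)[(12) + (4) + (8 - 2*sqrt(5)) + (4 + 2*sqrt(5)) + (2*sqrt(5) + 8) + (4 - 2*sqrt(5)) + (0) + (0)] = 40/20 = 2
  <chi_rho, chi_5> = (1/20)[1*(12)*conj(2) + 1*(-4)*conj(-2) + 2*(-4 + sqrt(5))*conj(1/2 + sqrt(5)/2) + 2*(2 + sqrt(5))*conj(-1/2 + sqrt(5)/2) + 2*(-4 - sqrt(5))*conj(1/2 - sqrt(5)/2) + 2*(2 - sqrt(5))*conj(-sqrt(5)/2 - 1/2) + 5*(0)*conj(0) + 5*(0)*conj(0)]
      = (1/20)[(24) + (8) + (1 - 3*sqrt(5)) + (sqrt(5) + 3) + (1 + 3*sqrt(5)) + (3 - sqrt(5)) + (0) + (0)] = 40/20 = 2
  <chi_rho, chi_6> = (1/20)[1*(12)*conj(2) + 1*(-4)*conj(2) + 2*(-4 + sqrt(5))*conj(-1/2 + sqrt(5)/2) + 2*(2 + sqrt(5))*conj(-sqrt(5)/2 - 1/2) + 2*(-4 - sqrt(5))*conj(-sqrt(5)/2 - 1/2) + 2*(2 - sqrt(5))*conj(-1/2 + sqrt(5)/2) + 5*(0)*conj(0) + 5*(0)*conj(0)]
      = (1/20)[(24) + (-8) + (9 - 5*sqrt(5)) + (-7 - 3*sqrt(5)) + (9 + 5*sqrt(5)) + (-7 + 3*sqrt(5)) + (0) + (0)] = 20/20 = 1
  <chi_rho, chi_7> = (1/20)[1*(12)*conj(2) + 1*(-4)*conj(-2) + 2*(-4 + sqrt(5))*conj(1/2 - sqrt(5)/2) + 2*(2 + sqrt(5))*conj(-sqrt(5)/2 - 1/2) + 2*(-4 - sqrt(5))*conj(1/2 + sqrt(5)/2) + 2*(2 - sqrt(5))*conj(-1/2 + sqrt(5)/2) + 5*(0)*conj(0) + 5*(0)*conj(0)]
      = (1/20)[(24) + (8) + (-9 + 5*sqrt(5)) + (-7 - 3*sqrt(5)) + (-5*sqrt(5) - 9) + (-7 + 3*sqrt(5)) + (0) + (0)] = 0/20 = 0
  <chi_rho, chi_8> = (1/20)[1*(12)*conj(2) + 1*(-4)*conj(2) + 2*(-4 + sqrt(5))*conj(-sqrt(5)/2 - 1/2) + 2*(2 + sqrt(5))*conj(-1/2 + sqrt(5)/2) + 2*(-4 - sqrt(5))*conj(-1/2 + sqrt(5)/2) + 2*(2 - sqrt(5))*conj(-sqrt(5)/2 - 1/2) + 5*(0)*conj(0) + 5*(0)*conj(0)]
      = (1/20)[(24) + (-8) + (-1 + 3*sqrt(5)) + (sqrt(5) + 3) + (-3*sqrt(5) - 1) + (3 - sqrt(5)) + (0) + (0)] = 20/20 = 1
Dimension check: dim(rho) = sum (mult * dim) = 0*1 + 0*1 + 2*1 + 2*1 + 2*2 + 1*2 + 0*2 + 1*2 = 12 = chi_rho(e) = 12.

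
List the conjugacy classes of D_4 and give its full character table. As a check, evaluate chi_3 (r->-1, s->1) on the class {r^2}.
Conjugacy classes: {e} of size 1, {r^2} of size 1, {r^1, r^3} of size 2, {s, sr^2, ...} of size 2, {sr, sr^3, ...} of size 2.
Character table:
  irrep \ class              {e} (size 1)  {r^2} (size 1)  {r^1, r^3} (size 2)  {s, sr^2, ...} (size 2)  {sr, sr^3, ...} (size 2)
  chi_1 (triv)               1             1               1                    1                        1                       
  chi_2 (sign: r->1, s->-1)  1             1               1                    -1                       -1                      
  chi_3 (r->-1, s->1)        1             1               -1                   1                        -1                      
  chi_4 (r->-1, s->-1)       1             1               -1                   -1                       1                       
  chi_5 (2d, j=1)            2             -2              0                    0                        0                       

Spot check: chi_3 (r->-1, s->1) on {r^2} = 1.

Why: D_4 has order 2*4 = 8 with 5 conjugacy classes, hence 5 irreducibles. Sum of squared dims 1 + 1 + 1 + 1 + 4 = 8 = |G|. Linear characters come from the abelianisation; the 2-dimensional irreps have character r^k -> 2*cos(2*pi*j*k/4), reflections -> 0.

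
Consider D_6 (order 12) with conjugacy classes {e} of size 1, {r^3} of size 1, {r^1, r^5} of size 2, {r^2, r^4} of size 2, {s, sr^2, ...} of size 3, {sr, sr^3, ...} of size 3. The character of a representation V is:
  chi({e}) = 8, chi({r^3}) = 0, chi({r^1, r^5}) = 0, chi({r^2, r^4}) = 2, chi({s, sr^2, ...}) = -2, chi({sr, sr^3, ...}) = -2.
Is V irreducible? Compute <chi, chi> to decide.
Not irreducible (reducible): <chi, chi> = 8 > 1.

Proof sketch: <chi, chi> = (1/|G|) sum_C |C| * |chi(C)|^2 = (1/12)[1*|8|^2 + 1*|0|^2 + 2*|0|^2 + 2*|2|^2 + 3*|-2|^2 + 3*|-2|^2]
  = (1/12)[(64) + (0) + (0) + (8) + (12) + (12)] = 96/12 = 8.
A character is irreducible iff <chi, chi> = 1, so this representation is reducible.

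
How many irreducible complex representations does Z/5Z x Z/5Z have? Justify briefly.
25

Solution. The number of irreducible complex representations of a finite group equals its number of conjugacy classes. Z/5Z x Z/5Z is abelian of order 25, so every element is its own conjugacy class: 25 classes, so Z/5Z x Z/5Z (order 25) has exactly 25 irreducible complex representations.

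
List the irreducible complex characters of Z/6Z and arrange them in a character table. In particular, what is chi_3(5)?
Character table of Z/6Z (irreps indexed chi_0,...,chi_5 with chi_k(m) = zeta_6^(k*m), zeta_6 = exp(2*pi*i/6)):
  irrep \ class  {0} (size 1)  {1} (size 1)    {2} (size 1)    {3} (size 1)  {4} (size 1)    {5} (size 1)  
  chi_0          1             1               1               1             1               1             
  chi_1          1             exp(I*pi/3)     exp(2*I*pi/3)   -1            exp(-2*I*pi/3)  exp(-I*pi/3)  
  chi_2          1             exp(2*I*pi/3)   exp(-2*I*pi/3)  1             exp(2*I*pi/3)   exp(-2*I*pi/3)
  chi_3          1             -1              1               -1            1               -1            
  chi_4          1             exp(-2*I*pi/3)  exp(2*I*pi/3)   1             exp(-2*I*pi/3)  exp(2*I*pi/3) 
  chi_5          1             exp(-I*pi/3)    exp(-2*I*pi/3)  -1            exp(2*I*pi/3)   exp(I*pi/3)   

Spot check: chi_3(5) = zeta_6^(3*5) = zeta_6^15 = -1.

Argument: Z/6Z is abelian, so all 6 irreducible complex representations are 1-dimensional. They are given by chi_k(m) = zeta_6^(k*m) for k = 0,...,5. Row orthogonality: sum_m chi_k(m) conj(chi_l(m)) = 6 * [k = l].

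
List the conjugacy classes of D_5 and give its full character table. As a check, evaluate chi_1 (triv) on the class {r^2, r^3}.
Conjugacy classes: {e} of size 1, {r^1, r^4} of size 2, {r^2, r^3} of size 2, {s, sr, ..., sr^4} of size 5.
Character table:
  irrep \ class              {e} (size 1)  {r^1, r^4} (size 2)  {r^2, r^3} (size 2)  {s, sr, ..., sr^4} (size 5)
  chi_1 (triv)               1             1                    1                    1                          
  chi_2 (sign: r->1, s->-1)  1             1                    1                    -1                         
  chi_3 (2d, j=1)            2             -1/2 + sqrt(5)/2     -sqrt(5)/2 - 1/2     0                          
  chi_4 (2d, j=2)            2             -sqrt(5)/2 - 1/2     -1/2 + sqrt(5)/2     0                          

Spot check: chi_1 (triv) on {r^2, r^3} = 1.

D_5 has order 2*5 = 10 with 4 conjugacy classes, hence 4 irreducibles. Sum of squared dims 1 + 1 + 4 + 4 = 10 = |G|. Linear characters come from the abelianisation; the 2-dimensional irreps have character r^k -> 2*cos(2*pi*j*k/5), reflections -> 0.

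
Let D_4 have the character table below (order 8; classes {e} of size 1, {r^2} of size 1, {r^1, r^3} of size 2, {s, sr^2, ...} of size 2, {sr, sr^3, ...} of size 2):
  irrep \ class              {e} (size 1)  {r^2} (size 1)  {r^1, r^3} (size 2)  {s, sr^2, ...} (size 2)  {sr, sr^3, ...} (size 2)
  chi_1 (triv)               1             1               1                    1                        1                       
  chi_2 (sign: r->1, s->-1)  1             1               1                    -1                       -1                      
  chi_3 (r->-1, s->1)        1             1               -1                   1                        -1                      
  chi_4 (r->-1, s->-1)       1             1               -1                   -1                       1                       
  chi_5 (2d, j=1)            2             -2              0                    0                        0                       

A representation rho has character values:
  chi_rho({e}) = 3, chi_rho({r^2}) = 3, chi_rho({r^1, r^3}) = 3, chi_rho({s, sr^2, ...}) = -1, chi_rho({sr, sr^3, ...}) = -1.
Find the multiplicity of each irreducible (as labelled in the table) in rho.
Multiplicities: chi_1: 1, chi_2: 2, chi_3: 0, chi_4: 0, chi_5: 0.

Explanation: Use <chi_rho, chi> = (1/|G|) sum_C |C| * chi_rho(C) * conj(chi(C)) with |G| = 8 for each irreducible chi in the table:
  <chi_rho, chi_1> = (1/8)[1*(3)*conj(1) + 1*(3)*conj(1) + 2*(3)*conj(1) + 2*(-1)*conj(1) + 2*(-1)*conj(1)]
      = (1/8)[(3) + (3) + (6) + (-2) + (-2)] = 8/8 = 1
  <chi_rho, chi_2> = (1/8)[1*(3)*conj(1) + 1*(3)*conj(1) + 2*(3)*conj(1) + 2*(-1)*conj(-1) + 2*(-1)*conj(-1)]
      = (1/8)[(3) + (3) + (6) + (2) + (2)] = 16/8 = 2
  <chi_rho, chi_3> = (1/8)[1*(3)*conj(1) + 1*(3)*conj(1) + 2*(3)*conj(-1) + 2*(-1)*conj(1) + 2*(-1)*conj(-1)]
      = (1/8)[(3) + (3) + (-6) + (-2) + (2)] = 0/8 = 0
  <chi_rho, chi_4> = (1/8)[1*(3)*conj(1) + 1*(3)*conj(1) + 2*(3)*conj(-1) + 2*(-1)*conj(-1) + 2*(-1)*conj(1)]
      = (1/8)[(3) + (3) + (-6) + (2) + (-2)] = 0/8 = 0
  <chi_rho, chi_5> = (1/8)[1*(3)*conj(2) + 1*(3)*conj(-2) + 2*(3)*conj(0) + 2*(-1)*conj(0) + 2*(-1)*conj(0)]
      = (1/8)[(6) + (-6) + (0) + (0) + (0)] = 0/8 = 0
Dimension check: dim(rho) = sum (mult * dim) = 1*1 + 2*1 + 0*1 + 0*1 + 0*2 = 3 = chi_rho(e) = 3.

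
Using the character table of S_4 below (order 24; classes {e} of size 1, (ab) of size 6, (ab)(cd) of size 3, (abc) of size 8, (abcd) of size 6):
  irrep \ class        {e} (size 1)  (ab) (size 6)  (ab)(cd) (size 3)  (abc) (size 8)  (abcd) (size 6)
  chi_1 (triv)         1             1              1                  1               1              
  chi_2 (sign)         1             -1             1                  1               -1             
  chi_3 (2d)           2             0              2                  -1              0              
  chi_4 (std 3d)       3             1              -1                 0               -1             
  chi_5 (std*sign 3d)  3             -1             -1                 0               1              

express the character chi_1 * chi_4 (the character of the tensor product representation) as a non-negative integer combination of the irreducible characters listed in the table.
chi_1 tensor chi_4 = chi_4 (all other irreducibles have multiplicity 0).

Justification: The character of a tensor product is the pointwise product (chi_1 * chi_4)(C) = chi_1(C) * chi_4(C):
  {e}: (1)*(3), (ab): (1)*(1), (ab)(cd): (1)*(-1), (abc): (1)*(0), (abcd): (1)*(-1)
so (chi_1 * chi_4) takes values
  {e} -> 3, (ab) -> 1, (ab)(cd) -> -1, (abc) -> 0, (abcd) -> -1.
Now take the inner product of this character with each irreducible chi from the table, <chi_1*chi_4, chi> = (1/24) sum_C |C| (chi_1*chi_4)(C) conj(chi(C)):
  <chi_1*chi_4, chi_1> = (1/24)[1*(3)*conj(1) + 6*(1)*conj(1) + 3*(-1)*conj(1) + 8*(0)*conj(1) + 6*(-1)*conj(1)]
      = (1/24)[(3) + (6) + (-3) + (0) + (-6)] = 0/24 = 0
  <chi_1*chi_4, chi_2> = (1/24)[1*(3)*conj(1) + 6*(1)*conj(-1) + 3*(-1)*conj(1) + 8*(0)*conj(1) + 6*(-1)*conj(-1)]
      = (1/24)[(3) + (-6) + (-3) + (0) + (6)] = 0/24 = 0
  <chi_1*chi_4, chi_3> = (1/24)[1*(3)*conj(2) + 6*(1)*conj(0) + 3*(-1)*conj(2) + 8*(0)*conj(-1) + 6*(-1)*conj(0)]
      = (1/24)[(6) + (0) + (-6) + (0) + (0)] = 0/24 = 0
  <chi_1*chi_4, chi_4> = (1/24)[1*(3)*conj(3) + 6*(1)*conj(1) + 3*(-1)*conj(-1) + 8*(0)*conj(0) + 6*(-1)*conj(-1)]
      = (1/24)[(9) + (6) + (3) + (0) + (6)] = 24/24 = 1
  <chi_1*chi_4, chi_5> = (1/24)[1*(3)*conj(3) + 6*(1)*conj(-1) + 3*(-1)*conj(-1) + 8*(0)*conj(0) + 6*(-1)*conj(1)]
      = (1/24)[(9) + (-6) + (3) + (0) + (-6)] = 0/24 = 0
Hence the multiplicities are chi_4: 1. Dimension check: dim(chi_1)*dim(chi_4) = 1*3 = 3 and sum (mult * dim) = 1*3 = 3.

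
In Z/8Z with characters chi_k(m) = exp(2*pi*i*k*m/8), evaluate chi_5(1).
chi_5(1) = zeta_8^5 = exp(-3*I*pi/4)

Working: chi_5(1) = zeta_8^(5*1) = zeta_8^5. Since zeta_8^8 = 1, this equals zeta_8^5 = exp(2*pi*i*5/8) = exp(-3*I*pi/4).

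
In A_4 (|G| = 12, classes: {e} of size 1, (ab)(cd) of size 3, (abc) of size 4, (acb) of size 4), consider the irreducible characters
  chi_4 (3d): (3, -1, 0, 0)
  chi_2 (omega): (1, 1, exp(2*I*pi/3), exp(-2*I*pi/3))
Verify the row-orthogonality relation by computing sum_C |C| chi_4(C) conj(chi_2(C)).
Sum = 0; so <chi_4, chi_2> = 0 (distinct irreducibles are orthogonal).

Derivation: Compute term by term over conjugacy classes (|C| * chi_4(C) * conj(chi_2(C))):
  1*(3)*conj(1) + 3*(-1)*conj(1) + 4*(0)*conj(exp(2*I*pi/3)) + 4*(0)*conj(exp(-2*I*pi/3))
  = (3) + (-3) + (0) + (0)
  = 0.
(Exp terms are combined using exp(i*s)*conj(exp(i*t)) = exp(i*(s-t)), and sums of them are collapsed using the identity that for every m > 1 the m distinct m-th roots of unity sum to 0, e.g. 1 + exp(2*I*pi/3) + exp(-2*I*pi/3) = 0.)
Dividing by |G| = 12 gives 0/12 = 0, matching the row-orthogonality relation <chi_4, chi_2> = [chi_4 = chi_2].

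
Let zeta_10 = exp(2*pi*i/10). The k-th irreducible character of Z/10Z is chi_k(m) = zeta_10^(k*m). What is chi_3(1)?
chi_3(1) = zeta_10^3 = exp(3*I*pi/5)

Details: chi_3(1) = zeta_10^(3*1) = zeta_10^3. Since zeta_10^10 = 1, this equals zeta_10^3 = exp(2*pi*i*3/10) = exp(3*I*pi/5).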